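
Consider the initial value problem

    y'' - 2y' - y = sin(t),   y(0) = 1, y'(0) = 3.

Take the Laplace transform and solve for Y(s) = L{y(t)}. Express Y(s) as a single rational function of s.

Apply the Laplace transform to the equation.
Using L{y''} = s^2 Y - s·y(0) - y'(0) and L{y'} = sY - y(0), with y(0) = 1, y'(0) = 3, the left side becomes (s^2 - 2*s - 1)Y - (s + 1).
The right side is L{sin(t)} = 1/(s^2 + 1).
So (s^2 - 2*s - 1)Y = 1/(s^2 + 1) + (s + 1).
Isolate Y and clear denominators.

Y(s) = (s^3 + s^2 + s + 2)/(s^4 - 2*s^3 - 2*s - 1)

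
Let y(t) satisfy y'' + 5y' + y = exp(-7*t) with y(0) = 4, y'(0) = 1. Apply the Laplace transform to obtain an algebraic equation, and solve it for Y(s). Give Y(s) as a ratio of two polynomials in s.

Laplace-transform each side.
Using L{y''} = s^2 Y - s·y(0) - y'(0) and L{y'} = sY - y(0), with y(0) = 4, y'(0) = 1, the left side becomes (s^2 + 5*s + 1)Y - (4*s + 21).
The right side is L{exp(-7*t)} = 1/(s + 7).
So (s^2 + 5*s + 1)Y = 1/(s + 7) + (4*s + 21).
Isolate Y and clear denominators.

Y(s) = (4*s^2 + 49*s + 148)/(s^3 + 12*s^2 + 36*s + 7)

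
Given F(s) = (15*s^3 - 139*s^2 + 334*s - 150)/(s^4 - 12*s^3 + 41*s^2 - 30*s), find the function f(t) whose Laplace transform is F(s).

f(t) = 3*exp(6*t) + 4*exp(5*t) + 3*exp(t) + 5

Factor the denominator: s^4 - 12*s^3 + 41*s^2 - 30*s = s*(s - 6)*(s - 5)*(s - 1).
Partial fraction decomposition gives [4/(s - 5)] + [5/s] + [3/(s - 1)] + [3/(s - 6)].
Invert each term: 4/(s - 5) ↔ 4e^(5t); 5/(s - 0) ↔ 5e^(0t); 3/(s - 1) ↔ 3e^(t); 3/(s - 6) ↔ 3e^(6t).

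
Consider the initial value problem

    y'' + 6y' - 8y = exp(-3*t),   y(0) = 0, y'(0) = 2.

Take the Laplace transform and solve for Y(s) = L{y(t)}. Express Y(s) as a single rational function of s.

Y(s) = (2*s + 7)/(s^3 + 9*s^2 + 10*s - 24)

Laplace-transform each side.
With L{y''} = s^2 Y - s·y(0) - y'(0) and L{y'} = sY - y(0), with y(0) = 0, y'(0) = 2: the LHS transforms to (s^2 + 6*s - 8)Y - (2).
The right side is L{exp(-3*t)} = 1/(s + 3).
So (s^2 + 6*s - 8)Y = 1/(s + 3) + (2).
Solve for Y(s) and write it as one ratio of polynomials.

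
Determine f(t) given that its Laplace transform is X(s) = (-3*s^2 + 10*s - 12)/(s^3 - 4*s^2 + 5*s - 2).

f(t) = 5*t*exp(t) - 4*exp(2*t) + exp(t)

Factor the denominator: s^3 - 4*s^2 + 5*s - 2 = (s - 2)*(s - 1)^2.
Partial fraction decomposition gives [1/(s - 1)] + [5/(s - 1)^2] + [-4/(s - 2)].
Invert each term: 1/(s - 1) ↔ e^(t); 5/(s - 1)^2 ↔ 5t·e^(t); -4/(s - 2) ↔ -4e^(2t).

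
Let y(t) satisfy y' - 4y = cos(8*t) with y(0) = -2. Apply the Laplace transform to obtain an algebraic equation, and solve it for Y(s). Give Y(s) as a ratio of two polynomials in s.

Y(s) = (-2*s^2 + s - 128)/(s^3 - 4*s^2 + 64*s - 256)

Take the Laplace transform of both sides.
With L{y'} = sY - y(0) = sY - (-2): the LHS transforms to (s - 4)Y - (-2).
The right side is L{cos(8*t)} = s/(s^2 + 64).
So (s - 4)Y = s/(s^2 + 64) + (-2).
Divide through and combine into a single rational function.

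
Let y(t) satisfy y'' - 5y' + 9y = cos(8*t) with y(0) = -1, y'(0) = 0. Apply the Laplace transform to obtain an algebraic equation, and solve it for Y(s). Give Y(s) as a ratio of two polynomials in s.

Y(s) = (-s^3 + 5*s^2 - 63*s + 320)/(s^4 - 5*s^3 + 73*s^2 - 320*s + 576)

Apply the Laplace transform to the equation.
Using L{y''} = s^2 Y - s·y(0) - y'(0) and L{y'} = sY - y(0), with y(0) = -1, y'(0) = 0, the left side becomes (s^2 - 5*s + 9)Y - (-s + 5).
The right side is L{cos(8*t)} = s/(s^2 + 64).
So (s^2 - 5*s + 9)Y = s/(s^2 + 64) + (-s + 5).
Solve for Y(s) and write it as one ratio of polynomials.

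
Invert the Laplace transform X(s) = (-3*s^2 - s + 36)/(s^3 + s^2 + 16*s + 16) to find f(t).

f(t) = sin(4*t) - 5*cos(4*t) + 2*exp(-t)

Factor the denominator: s^3 + s^2 + 16*s + 16 = (s + 1)*(s^2 + 16).
Partial fraction decomposition gives [2/(s + 1)] + [-5*s/(s^2 + 16)] + [4/(s^2 + 16)].
Invert each term: 2/(s + 1) ↔ 2e^(-t); -5·s/(s^2 + 16) ↔ -5cos(4t); 1·4/(s^2 + 16) ↔ sin(4t).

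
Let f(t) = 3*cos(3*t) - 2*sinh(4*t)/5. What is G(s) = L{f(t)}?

By linearity of the Laplace transform, transform each term separately.
(3)·[L{cos(3t)} = s/(s^2 + 9)]; (-2/5)·[L{sinh(4t)} = 4/(s^2 - 16)].

G(s) = 3*s/(s^2 + 9) - 8/(5*(s^2 - 16))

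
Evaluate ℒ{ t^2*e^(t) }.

2/(s - 1)^3

L{e^(t)} = 1/(s - 1).
Then apply L{t^2·g(t)} = (-1)^2 d^2/ds^2[H(s)] with H(s) = 1/(s - 1):
differentiating 2 times and applying the sign gives 2/(s - 1)^3.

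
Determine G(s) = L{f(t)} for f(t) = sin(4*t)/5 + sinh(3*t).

G(s) = 4/(5*(s^2 + 16)) + 3/(s^2 - 9)

The transform is linear, so treat each term independently.
(1/5)·[L{sin(4t)} = 4/(s^2 + 16)]; L{sinh(3t)} = 3/(s^2 - 9).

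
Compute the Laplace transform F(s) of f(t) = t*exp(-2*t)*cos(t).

F(s) = (s + 1)*(s + 3)/(s^2 + 4*s + 5)^2

L{cos(t)} = s/(s^2 + 1).
Multiplying by e^(-2t) shifts s → s + 2, so L{exp(-2*t)*cos(t)} = (s + 2)/((s + 2)^2 + 1).
Then apply L{t·g(t)} = -d/ds[G(s)] with G(s) = (s + 2)/((s + 2)^2 + 1):
differentiating 1 time and applying the sign gives (s + 1)*(s + 3)/(s^2 + 4*s + 5)^2.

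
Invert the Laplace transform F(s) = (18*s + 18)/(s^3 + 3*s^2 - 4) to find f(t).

Factor the denominator: s^3 + 3*s^2 - 4 = (s - 1)*(s + 2)^2.
Partial fraction decomposition gives [-4/(s + 2)] + [6/(s + 2)^2] + [4/(s - 1)].
Invert each term: -4/(s + 2) ↔ -4e^(-2t); 6/(s + 2)^2 ↔ 6t·e^(-2t); 4/(s - 1) ↔ 4e^(t).

f(t) = 6*t*exp(-2*t) + 4*exp(t) - 4*exp(-2*t)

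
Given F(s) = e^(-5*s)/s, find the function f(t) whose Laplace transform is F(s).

The factor e^(-5s) signals a time shift by c = 5 (second shifting theorem).
L{1} = 1/s, so L^-1{1/s} = 1.
Hence the inverse is u(t - 5) times that function evaluated at t - 5.

f(t) = Heaviside(t - 5)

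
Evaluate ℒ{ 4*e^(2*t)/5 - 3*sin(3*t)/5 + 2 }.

-9/(5*(s^2 + 9)) + 4/(5*(s - 2)) + 2/s

By linearity of the Laplace transform, transform each term separately.
(-3/5)·[L{sin(3t)} = 3/(s^2 + 9)]; L{2} = 2/s; (4/5)·[L{e^(2t)} = 1/(s - 2)].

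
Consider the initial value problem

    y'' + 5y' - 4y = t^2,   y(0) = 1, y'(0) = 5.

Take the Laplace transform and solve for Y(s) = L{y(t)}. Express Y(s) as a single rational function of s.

Laplace-transform each side.
Using L{y''} = s^2 Y - s·y(0) - y'(0) and L{y'} = sY - y(0), with y(0) = 1, y'(0) = 5, the left side becomes (s^2 + 5*s - 4)Y - (s + 10).
The right side is L{t^2} = 2/s^3.
So (s^2 + 5*s - 4)Y = 2/s^3 + (s + 10).
Solve for Y(s) and write it as one ratio of polynomials.

Y(s) = (s^4 + 10*s^3 + 2)/(s^5 + 5*s^4 - 4*s^3)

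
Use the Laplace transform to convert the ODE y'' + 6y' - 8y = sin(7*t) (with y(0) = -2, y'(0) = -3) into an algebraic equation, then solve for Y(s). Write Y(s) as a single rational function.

Y(s) = (-2*s^3 - 15*s^2 - 98*s - 728)/(s^4 + 6*s^3 + 41*s^2 + 294*s - 392)

Apply the Laplace transform to the equation.
The derivative rules (L{y''} = s^2 Y - s·y(0) - y'(0) and L{y'} = sY - y(0), with y(0) = -2, y'(0) = -3) turn the left side into (s^2 + 6*s - 8)Y - (-2*s - 15).
The right side is L{sin(7*t)} = 7/(s^2 + 49).
So (s^2 + 6*s - 8)Y = 7/(s^2 + 49) + (-2*s - 15).
Divide through and combine into a single rational function.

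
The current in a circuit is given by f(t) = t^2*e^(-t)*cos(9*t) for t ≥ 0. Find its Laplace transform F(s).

L{cos(9t)} = s/(s^2 + 81).
Multiplying by e^(-t) shifts s → s + 1, so L{e^(-t)*cos(9*t)} = (s + 1)/((s + 1)^2 + 81).
Then apply L{t^2·g(t)} = (-1)^2 d^2/ds^2[G(s)] with G(s) = (s + 1)/((s + 1)^2 + 81):
differentiating 2 times and applying the sign gives 2*(s + 1)*(s^2 + 2*s - 242)/(s^2 + 2*s + 82)^3.

F(s) = 2*(s + 1)*(s^2 + 2*s - 242)/(s^2 + 2*s + 82)^3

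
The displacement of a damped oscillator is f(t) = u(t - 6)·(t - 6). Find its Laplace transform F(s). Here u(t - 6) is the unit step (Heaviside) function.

F(s) = exp(-6*s)/s^2

By the second shifting theorem, L{u(t - c)·g(t - c)} = e^(-cs)·G(s) with c = 6 and G(s) = L{g(t)}.
L{t} = 1!/s^2 = 1/s^2.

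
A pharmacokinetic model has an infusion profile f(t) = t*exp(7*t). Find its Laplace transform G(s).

G(s) = (s - 7)^(-2)

L{e^(7t)} = 1/(s - 7).
Then apply L{t·g(t)} = -d/ds[H(s)] with H(s) = 1/(s - 7):
differentiating 1 time and applying the sign gives (s - 7)^(-2).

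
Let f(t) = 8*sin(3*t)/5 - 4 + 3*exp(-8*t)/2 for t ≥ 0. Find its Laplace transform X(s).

Apply the Laplace transform termwise.
L{-4} = -4/s; (3/2)·[L{e^(-8t)} = 1/(s + 8)]; (8/5)·[L{sin(3t)} = 3/(s^2 + 9)].

X(s) = 24/(5*(s^2 + 9)) + 3/(2*(s + 8)) - 4/s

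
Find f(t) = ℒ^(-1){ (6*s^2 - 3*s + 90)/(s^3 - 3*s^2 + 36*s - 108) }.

f(t) = 3*exp(3*t) + sin(6*t) + 3*cos(6*t)

Factor the denominator: s^3 - 3*s^2 + 36*s - 108 = (s - 3)*(s^2 + 36).
Partial fraction decomposition gives [3/(s - 3)] + [3*s/(s^2 + 36)] + [6/(s^2 + 36)].
Invert each term: 3/(s - 3) ↔ 3e^(3t); 3·s/(s^2 + 36) ↔ 3cos(6t); 1·6/(s^2 + 36) ↔ sin(6t).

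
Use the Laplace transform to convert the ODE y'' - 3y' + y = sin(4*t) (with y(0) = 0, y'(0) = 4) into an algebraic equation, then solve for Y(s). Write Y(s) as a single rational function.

Transform both sides with L{·}.
Using L{y''} = s^2 Y - s·y(0) - y'(0) and L{y'} = sY - y(0), with y(0) = 0, y'(0) = 4, the left side becomes (s^2 - 3*s + 1)Y - (4).
The right side is L{sin(4*t)} = 4/(s^2 + 16).
So (s^2 - 3*s + 1)Y = 4/(s^2 + 16) + (4).
Isolate Y and clear denominators.

Y(s) = (4*s^2 + 68)/(s^4 - 3*s^3 + 17*s^2 - 48*s + 16)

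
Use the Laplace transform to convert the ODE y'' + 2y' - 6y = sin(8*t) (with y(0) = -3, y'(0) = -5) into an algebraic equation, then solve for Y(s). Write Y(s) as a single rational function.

Transform both sides with L{·}.
With L{y''} = s^2 Y - s·y(0) - y'(0) and L{y'} = sY - y(0), with y(0) = -3, y'(0) = -5: the LHS transforms to (s^2 + 2*s - 6)Y - (-3*s - 11).
The right side is L{sin(8*t)} = 8/(s^2 + 64).
So (s^2 + 2*s - 6)Y = 8/(s^2 + 64) + (-3*s - 11).
Solve for Y(s) and write it as one ratio of polynomials.

Y(s) = (-3*s^3 - 11*s^2 - 192*s - 696)/(s^4 + 2*s^3 + 58*s^2 + 128*s - 384)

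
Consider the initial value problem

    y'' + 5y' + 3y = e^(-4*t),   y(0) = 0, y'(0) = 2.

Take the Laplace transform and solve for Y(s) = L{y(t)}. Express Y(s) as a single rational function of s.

Y(s) = (2*s + 9)/(s^3 + 9*s^2 + 23*s + 12)

Transform both sides with L{·}.
The derivative rules (L{y''} = s^2 Y - s·y(0) - y'(0) and L{y'} = sY - y(0), with y(0) = 0, y'(0) = 2) turn the left side into (s^2 + 5*s + 3)Y - (2).
The right side is L{e^(-4*t)} = 1/(s + 4).
So (s^2 + 5*s + 3)Y = 1/(s + 4) + (2).
Divide through and combine into a single rational function.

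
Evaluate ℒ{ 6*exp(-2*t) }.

6/(s + 2)

L{6} = 6/s.
By the first shifting theorem, multiplying by e^(-2t) replaces s with s + 2.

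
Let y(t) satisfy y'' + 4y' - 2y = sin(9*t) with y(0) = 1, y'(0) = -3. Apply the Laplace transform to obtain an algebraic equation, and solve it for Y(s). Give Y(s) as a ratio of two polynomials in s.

Y(s) = (s^3 + s^2 + 81*s + 90)/(s^4 + 4*s^3 + 79*s^2 + 324*s - 162)

Laplace-transform each side.
With L{y''} = s^2 Y - s·y(0) - y'(0) and L{y'} = sY - y(0), with y(0) = 1, y'(0) = -3: the LHS transforms to (s^2 + 4*s - 2)Y - (s + 1).
The right side is L{sin(9*t)} = 9/(s^2 + 81).
So (s^2 + 4*s - 2)Y = 9/(s^2 + 81) + (s + 1).
Solve for Y(s) and write it as one ratio of polynomials.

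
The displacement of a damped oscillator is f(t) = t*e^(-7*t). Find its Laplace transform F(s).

L{e^(-7t)} = 1/(s + 7).
Then apply L{t·g(t)} = -d/ds[G(s)] with G(s) = 1/(s + 7):
differentiating 1 time and applying the sign gives (s + 7)^(-2).

F(s) = (s + 7)^(-2)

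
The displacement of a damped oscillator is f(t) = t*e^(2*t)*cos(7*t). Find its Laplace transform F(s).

L{cos(7t)} = s/(s^2 + 49).
Multiplying by e^(2t) shifts s → s - 2, so L{e^(2*t)*cos(7*t)} = (s - 2)/((s - 2)^2 + 49).
Then apply L{t·g(t)} = -d/ds[G(s)] with G(s) = (s - 2)/((s - 2)^2 + 49):
differentiating 1 time and applying the sign gives (s - 9)*(s + 5)/(s^2 - 4*s + 53)^2.

F(s) = (s - 9)*(s + 5)/(s^2 - 4*s + 53)^2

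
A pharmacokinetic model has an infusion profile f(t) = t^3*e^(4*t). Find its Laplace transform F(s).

F(s) = 6/(s - 4)^4

L{t^3} = 3!/s^4 = 6/s^4.
By the first shifting theorem, multiplying by e^(4t) replaces s with s - 4.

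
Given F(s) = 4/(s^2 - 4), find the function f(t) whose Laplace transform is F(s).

Since L{sinh(2t)} = 2/(s^2 - 4), the inverse is sinh(2*t), scaled by 2.

f(t) = 2*sinh(2*t)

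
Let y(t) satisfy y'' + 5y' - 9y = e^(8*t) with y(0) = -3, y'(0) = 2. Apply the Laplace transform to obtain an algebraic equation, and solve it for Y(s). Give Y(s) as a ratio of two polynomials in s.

Y(s) = (-3*s^2 + 11*s + 105)/(s^3 - 3*s^2 - 49*s + 72)

Take the Laplace transform of both sides.
With L{y''} = s^2 Y - s·y(0) - y'(0) and L{y'} = sY - y(0), with y(0) = -3, y'(0) = 2: the LHS transforms to (s^2 + 5*s - 9)Y - (-3*s - 13).
The right side is L{e^(8*t)} = 1/(s - 8).
So (s^2 + 5*s - 9)Y = 1/(s - 8) + (-3*s - 13).
Isolate Y and clear denominators.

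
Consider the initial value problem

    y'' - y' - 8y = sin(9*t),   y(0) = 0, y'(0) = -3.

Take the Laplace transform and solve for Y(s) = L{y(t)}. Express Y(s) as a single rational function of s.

Y(s) = (-3*s^2 - 234)/(s^4 - s^3 + 73*s^2 - 81*s - 648)

Transform both sides with L{·}.
The derivative rules (L{y''} = s^2 Y - s·y(0) - y'(0) and L{y'} = sY - y(0), with y(0) = 0, y'(0) = -3) turn the left side into (s^2 - s - 8)Y - (-3).
The right side is L{sin(9*t)} = 9/(s^2 + 81).
So (s^2 - s - 8)Y = 9/(s^2 + 81) + (-3).
Divide through and combine into a single rational function.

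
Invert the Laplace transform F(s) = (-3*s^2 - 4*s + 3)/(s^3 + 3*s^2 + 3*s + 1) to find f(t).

f(t) = 2*t^2*exp(-t) + 2*t*exp(-t) - 3*exp(-t)

Factor the denominator: s^3 + 3*s^2 + 3*s + 1 = (s + 1)^3.
Partial fraction decomposition gives [-3/(s + 1)] + [2/(s + 1)^2] + [4/(s + 1)^3].
Invert each term: -3/(s + 1) ↔ -3e^(-t); 2/(s + 1)^2 ↔ 2t·e^(-t); 4/(s + 1)^3 ↔ (2)t^2·e^(-t).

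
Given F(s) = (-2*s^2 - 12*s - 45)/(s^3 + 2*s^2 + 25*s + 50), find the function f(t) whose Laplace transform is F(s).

Factor the denominator: s^3 + 2*s^2 + 25*s + 50 = (s + 2)*(s^2 + 25).
Partial fraction decomposition gives [-1/(s + 2)] + [-s/(s^2 + 25)] + [-10/(s^2 + 25)].
Invert each term: -1/(s + 2) ↔ -e^(-2t); -1·s/(s^2 + 25) ↔ -cos(5t); -2·5/(s^2 + 25) ↔ -2sin(5t).

f(t) = -2*sin(5*t) - cos(5*t) - exp(-2*t)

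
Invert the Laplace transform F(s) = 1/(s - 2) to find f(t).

f(t) = exp(2*t)

Since L{e^(2t)} = 1/(s - 2), the inverse is e^(2*t).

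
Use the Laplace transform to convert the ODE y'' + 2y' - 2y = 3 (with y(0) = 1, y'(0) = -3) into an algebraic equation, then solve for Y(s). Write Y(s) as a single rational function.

Y(s) = (s^2 - s + 3)/(s^3 + 2*s^2 - 2*s)

Laplace-transform each side.
Using L{y''} = s^2 Y - s·y(0) - y'(0) and L{y'} = sY - y(0), with y(0) = 1, y'(0) = -3, the left side becomes (s^2 + 2*s - 2)Y - (s - 1).
The right side is L{3} = 3/s.
So (s^2 + 2*s - 2)Y = 3/s + (s - 1).
Solve for Y(s) and write it as one ratio of polynomials.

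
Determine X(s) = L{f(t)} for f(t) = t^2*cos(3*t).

X(s) = 2*s*(s^2 - 27)/(s^2 + 9)^3

L{cos(3t)} = s/(s^2 + 9).
Then apply L{t^2·g(t)} = (-1)^2 d^2/ds^2[G(s)] with G(s) = s/(s^2 + 9):
differentiating 2 times and applying the sign gives 2*s*(s^2 - 27)/(s^2 + 9)^3.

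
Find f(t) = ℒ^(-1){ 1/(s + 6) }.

Since L{e^(-6t)} = 1/(s + 6), the inverse is exp(-6*t).

f(t) = exp(-6*t)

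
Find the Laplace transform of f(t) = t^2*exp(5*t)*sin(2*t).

4*(3*s^2 - 30*s + 71)/(s^2 - 10*s + 29)^3

L{sin(2t)} = 2/(s^2 + 4).
Multiplying by e^(5t) shifts s → s - 5, so L{exp(5*t)*sin(2*t)} = 2/((s - 5)^2 + 4).
Then apply L{t^2·g(t)} = (-1)^2 d^2/ds^2[G(s)] with G(s) = 2/((s - 5)^2 + 4):
differentiating 2 times and applying the sign gives 4*(3*s^2 - 30*s + 71)/(s^2 - 10*s + 29)^3.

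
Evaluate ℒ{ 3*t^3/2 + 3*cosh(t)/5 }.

Apply the Laplace transform termwise.
(3/2)·[L{t^3} = 3!/s^4 = 6/s^4]; (3/5)·[L{cosh(t)} = s/(s^2 - 1)].

3*s/(5*(s^2 - 1)) + 9/s^4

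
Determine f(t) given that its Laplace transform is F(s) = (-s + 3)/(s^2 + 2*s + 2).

Complete the square in the denominator: s^2 + 2*s + 2 = (s + 1)^2 + 1^2.
Split the numerator to match: -s + 3 = -1·(s + 1) + 4·1.
Invert each term: -1·(s + 1)/((s + 1)^2 + 1) ↔ -e^(-t)cos(t); 4·1/((s + 1)^2 + 1) ↔ 4e^(-t)sin(t).

f(t) = 4*exp(-t)*sin(t) - exp(-t)*cos(t)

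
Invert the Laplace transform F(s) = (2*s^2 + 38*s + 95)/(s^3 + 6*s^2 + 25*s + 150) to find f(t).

Factor the denominator: s^3 + 6*s^2 + 25*s + 150 = (s + 6)*(s^2 + 25).
Partial fraction decomposition gives [-1/(s + 6)] + [3*s/(s^2 + 25)] + [20/(s^2 + 25)].
Invert each term: -1/(s + 6) ↔ -e^(-6t); 3·s/(s^2 + 25) ↔ 3cos(5t); 4·5/(s^2 + 25) ↔ 4sin(5t).

f(t) = 4*sin(5*t) + 3*cos(5*t) - exp(-6*t)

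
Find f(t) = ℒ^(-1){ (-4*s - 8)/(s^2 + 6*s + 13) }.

Complete the square in the denominator: s^2 + 6*s + 13 = (s + 3)^2 + 2^2.
Split the numerator to match: -4*s - 8 = -4·(s + 3) + 2·2.
Invert each term: -4·(s + 3)/((s + 3)^2 + 4) ↔ -4e^(-3t)cos(2t); 2·2/((s + 3)^2 + 4) ↔ 2e^(-3t)sin(2t).

f(t) = 2*exp(-3*t)*sin(2*t) - 4*exp(-3*t)*cos(2*t)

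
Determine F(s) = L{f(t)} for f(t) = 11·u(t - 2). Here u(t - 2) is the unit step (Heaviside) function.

F(s) = 11*exp(-2*s)/s

By the second shifting theorem, L{u(t - c)·g(t - c)} = e^(-cs)·G(s) with c = 2 and G(s) = L{g(t)}.
L{11} = 11/s.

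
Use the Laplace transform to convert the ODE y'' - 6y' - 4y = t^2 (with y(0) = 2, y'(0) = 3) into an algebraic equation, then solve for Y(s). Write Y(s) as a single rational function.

Y(s) = (2*s^4 - 9*s^3 + 2)/(s^5 - 6*s^4 - 4*s^3)

Transform both sides with L{·}.
The derivative rules (L{y''} = s^2 Y - s·y(0) - y'(0) and L{y'} = sY - y(0), with y(0) = 2, y'(0) = 3) turn the left side into (s^2 - 6*s - 4)Y - (2*s - 9).
The right side is L{t^2} = 2/s^3.
So (s^2 - 6*s - 4)Y = 2/s^3 + (2*s - 9).
Isolate Y and clear denominators.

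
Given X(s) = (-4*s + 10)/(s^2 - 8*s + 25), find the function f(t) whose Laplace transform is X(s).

Complete the square in the denominator: s^2 - 8*s + 25 = (s - 4)^2 + 3^2.
Split the numerator to match: -4*s + 10 = -4·(s - 4) - 2·3.
Invert each term: -4·(s - 4)/((s - 4)^2 + 9) ↔ -4e^(4t)cos(3t); -2·3/((s - 4)^2 + 9) ↔ -2e^(4t)sin(3t).

f(t) = -2*exp(4*t)*sin(3*t) - 4*exp(4*t)*cos(3*t)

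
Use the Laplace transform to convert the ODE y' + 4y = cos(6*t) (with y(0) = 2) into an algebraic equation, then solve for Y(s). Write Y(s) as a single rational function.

Transform both sides with L{·}.
Using L{y'} = sY - y(0) = sY - 2, the left side becomes (s + 4)Y - (2).
The right side is L{cos(6*t)} = s/(s^2 + 36).
So (s + 4)Y = s/(s^2 + 36) + (2).
Solve for Y(s) and write it as one ratio of polynomials.

Y(s) = (2*s^2 + s + 72)/(s^3 + 4*s^2 + 36*s + 144)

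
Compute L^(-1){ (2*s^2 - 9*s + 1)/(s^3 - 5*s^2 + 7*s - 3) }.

Factor the denominator: s^3 - 5*s^2 + 7*s - 3 = (s - 3)*(s - 1)^2.
Partial fraction decomposition gives [4/(s - 1)] + [3/(s - 1)^2] + [-2/(s - 3)].
Invert each term: 4/(s - 1) ↔ 4e^(t); 3/(s - 1)^2 ↔ 3t·e^(t); -2/(s - 3) ↔ -2e^(3t).

3*t*exp(t) - 2*exp(3*t) + 4*exp(t)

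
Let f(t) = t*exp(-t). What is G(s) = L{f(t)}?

L{e^(-t)} = 1/(s + 1).
Then apply L{t·g(t)} = -d/ds[H(s)] with H(s) = 1/(s + 1):
differentiating 1 time and applying the sign gives (s + 1)^(-2).

G(s) = (s + 1)^(-2)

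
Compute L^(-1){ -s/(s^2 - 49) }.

-cosh(7*t)

Since L{cosh(7t)} = s/(s^2 - 49), the inverse is cosh(7*t), scaled by -1.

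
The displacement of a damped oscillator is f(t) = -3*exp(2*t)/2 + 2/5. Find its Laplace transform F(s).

F(s) = -3/(2*(s - 2)) + 2/(5*s)

Apply the Laplace transform termwise.
L{2/5} = (2/5)/s; (-3/2)·[L{e^(2t)} = 1/(s - 2)].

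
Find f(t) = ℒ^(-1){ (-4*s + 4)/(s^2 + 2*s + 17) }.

Complete the square in the denominator: s^2 + 2*s + 17 = (s + 1)^2 + 4^2.
Split the numerator to match: -4*s + 4 = -4·(s + 1) + 2·4.
Invert each term: -4·(s + 1)/((s + 1)^2 + 16) ↔ -4e^(-t)cos(4t); 2·4/((s + 1)^2 + 16) ↔ 2e^(-t)sin(4t).

f(t) = 2*exp(-t)*sin(4*t) - 4*exp(-t)*cos(4*t)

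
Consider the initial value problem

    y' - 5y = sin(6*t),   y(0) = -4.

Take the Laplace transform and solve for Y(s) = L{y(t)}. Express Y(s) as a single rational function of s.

Y(s) = (-4*s^2 - 138)/(s^3 - 5*s^2 + 36*s - 180)

Laplace-transform each side.
With L{y'} = sY - y(0) = sY - (-4): the LHS transforms to (s - 5)Y - (-4).
The right side is L{sin(6*t)} = 6/(s^2 + 36).
So (s - 5)Y = 6/(s^2 + 36) + (-4).
Solve for Y(s) and write it as one ratio of polynomials.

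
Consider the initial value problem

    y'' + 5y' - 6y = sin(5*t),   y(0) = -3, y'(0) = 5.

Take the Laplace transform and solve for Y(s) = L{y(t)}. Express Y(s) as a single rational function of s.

Transform both sides with L{·}.
Using L{y''} = s^2 Y - s·y(0) - y'(0) and L{y'} = sY - y(0), with y(0) = -3, y'(0) = 5, the left side becomes (s^2 + 5*s - 6)Y - (-3*s - 10).
The right side is L{sin(5*t)} = 5/(s^2 + 25).
So (s^2 + 5*s - 6)Y = 5/(s^2 + 25) + (-3*s - 10).
Solve for Y(s) and write it as one ratio of polynomials.

Y(s) = (-3*s^3 - 10*s^2 - 75*s - 245)/(s^4 + 5*s^3 + 19*s^2 + 125*s - 150)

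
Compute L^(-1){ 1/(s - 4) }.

Since L{e^(4t)} = 1/(s - 4), the inverse is exp(4*t).

exp(4*t)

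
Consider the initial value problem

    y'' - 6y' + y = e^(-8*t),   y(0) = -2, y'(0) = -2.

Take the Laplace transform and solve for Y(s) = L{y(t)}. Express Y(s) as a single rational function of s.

Y(s) = (-2*s^2 - 6*s + 81)/(s^3 + 2*s^2 - 47*s + 8)

Laplace-transform each side.
The derivative rules (L{y''} = s^2 Y - s·y(0) - y'(0) and L{y'} = sY - y(0), with y(0) = -2, y'(0) = -2) turn the left side into (s^2 - 6*s + 1)Y - (-2*s + 10).
The right side is L{e^(-8*t)} = 1/(s + 8).
So (s^2 - 6*s + 1)Y = 1/(s + 8) + (-2*s + 10).
Divide through and combine into a single rational function.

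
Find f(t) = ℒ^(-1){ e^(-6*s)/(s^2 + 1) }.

f(t) = Heaviside(t - 6)*(sin(t - 6))

The factor e^(-6s) signals a time shift by c = 6 (second shifting theorem).
L{sin(t)} = 1/(s^2 + 1), so L^-1{1/(s^2 + 1)} = sin(t).
Hence the inverse is u(t - 6) times that function evaluated at t - 6.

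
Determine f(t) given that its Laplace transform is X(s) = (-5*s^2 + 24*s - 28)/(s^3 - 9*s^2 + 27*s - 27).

Factor the denominator: s^3 - 9*s^2 + 27*s - 27 = (s - 3)^3.
Partial fraction decomposition gives [-5/(s - 3)] + [-6/(s - 3)^2] + [-1/(s - 3)^3].
Invert each term: -5/(s - 3) ↔ -5e^(3t); -6/(s - 3)^2 ↔ -6t·e^(3t); -1/(s - 3)^3 ↔ (-1/2)t^2·e^(3t).

f(t) = -t^2*exp(3*t)/2 - 6*t*exp(3*t) - 5*exp(3*t)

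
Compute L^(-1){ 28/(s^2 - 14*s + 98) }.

4*exp(7*t)*sin(7*t)

Rewrite the denominator: s^2 - 14*s + 98 = (s - 7)^2 + 49.
The form in (s - 7) signals a first-shifting-theorem factor e^(7t).
Since L{sin(7t)} = 7/(s^2 + 49), the inverse is e^(7*t)*sin(7*t), scaled by 4.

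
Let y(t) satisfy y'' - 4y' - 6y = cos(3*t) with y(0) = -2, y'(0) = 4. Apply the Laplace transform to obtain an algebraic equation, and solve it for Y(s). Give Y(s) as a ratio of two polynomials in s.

Apply the Laplace transform to the equation.
Using L{y''} = s^2 Y - s·y(0) - y'(0) and L{y'} = sY - y(0), with y(0) = -2, y'(0) = 4, the left side becomes (s^2 - 4*s - 6)Y - (-2*s + 12).
The right side is L{cos(3*t)} = s/(s^2 + 9).
So (s^2 - 4*s - 6)Y = s/(s^2 + 9) + (-2*s + 12).
Solve for Y(s) and write it as one ratio of polynomials.

Y(s) = (-2*s^3 + 12*s^2 - 17*s + 108)/(s^4 - 4*s^3 + 3*s^2 - 36*s - 54)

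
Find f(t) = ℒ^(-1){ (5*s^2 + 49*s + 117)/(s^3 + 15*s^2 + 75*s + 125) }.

Factor the denominator: s^3 + 15*s^2 + 75*s + 125 = (s + 5)^3.
Partial fraction decomposition gives [5/(s + 5)] + [-1/(s + 5)^2] + [-3/(s + 5)^3].
Invert each term: 5/(s + 5) ↔ 5e^(-5t); -1/(s + 5)^2 ↔ -t·e^(-5t); -3/(s + 5)^3 ↔ (-3/2)t^2·e^(-5t).

f(t) = -3*t^2*exp(-5*t)/2 - t*exp(-5*t) + 5*exp(-5*t)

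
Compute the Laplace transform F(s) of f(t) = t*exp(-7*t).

L{e^(-7t)} = 1/(s + 7).
Then apply L{t·g(t)} = -d/ds[G(s)] with G(s) = 1/(s + 7):
differentiating 1 time and applying the sign gives (s + 7)^(-2).

F(s) = (s + 7)^(-2)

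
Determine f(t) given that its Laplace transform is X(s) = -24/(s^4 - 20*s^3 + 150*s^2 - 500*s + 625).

f(t) = -4*t^3*exp(5*t)

Rewrite the denominator: s^4 - 20*s^3 + 150*s^2 - 500*s + 625 = (s - 5)^4.
The form in (s - 5) signals a first-shifting-theorem factor e^(5t).
Since L{t^3} = 3!/s^4 = 6/s^4, the inverse is t^3*exp(5*t), scaled by -4.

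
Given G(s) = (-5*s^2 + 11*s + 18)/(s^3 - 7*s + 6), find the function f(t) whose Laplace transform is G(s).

f(t) = 4*exp(2*t) - 6*exp(t) - 3*exp(-3*t)

Factor the denominator: s^3 - 7*s + 6 = (s - 2)*(s - 1)*(s + 3).
Partial fraction decomposition gives [-6/(s - 1)] + [4/(s - 2)] + [-3/(s + 3)].
Invert each term: -6/(s - 1) ↔ -6e^(t); 4/(s - 2) ↔ 4e^(2t); -3/(s + 3) ↔ -3e^(-3t).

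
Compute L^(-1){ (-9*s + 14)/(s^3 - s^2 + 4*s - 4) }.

exp(t) - 5*sin(2*t) - cos(2*t)

Factor the denominator: s^3 - s^2 + 4*s - 4 = (s - 1)*(s^2 + 4).
Partial fraction decomposition gives [1/(s - 1)] + [-s/(s^2 + 4)] + [-10/(s^2 + 4)].
Invert each term: 1/(s - 1) ↔ e^(t); -1·s/(s^2 + 4) ↔ -cos(2t); -5·2/(s^2 + 4) ↔ -5sin(2t).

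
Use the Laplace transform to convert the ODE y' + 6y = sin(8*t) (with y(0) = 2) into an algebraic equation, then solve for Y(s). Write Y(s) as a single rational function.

Take the Laplace transform of both sides.
The derivative rules (L{y'} = sY - y(0) = sY - 2) turn the left side into (s + 6)Y - (2).
The right side is L{sin(8*t)} = 8/(s^2 + 64).
So (s + 6)Y = 8/(s^2 + 64) + (2).
Solve for Y(s) and write it as one ratio of polynomials.

Y(s) = (2*s^2 + 136)/(s^3 + 6*s^2 + 64*s + 384)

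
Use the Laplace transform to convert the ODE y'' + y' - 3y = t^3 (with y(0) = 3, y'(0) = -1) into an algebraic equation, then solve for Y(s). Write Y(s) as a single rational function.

Transform both sides with L{·}.
The derivative rules (L{y''} = s^2 Y - s·y(0) - y'(0) and L{y'} = sY - y(0), with y(0) = 3, y'(0) = -1) turn the left side into (s^2 + s - 3)Y - (3*s + 2).
The right side is L{t^3} = 6/s^4.
So (s^2 + s - 3)Y = 6/s^4 + (3*s + 2).
Divide through and combine into a single rational function.

Y(s) = (3*s^5 + 2*s^4 + 6)/(s^6 + s^5 - 3*s^4)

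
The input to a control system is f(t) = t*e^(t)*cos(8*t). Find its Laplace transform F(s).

F(s) = (s - 9)*(s + 7)/(s^2 - 2*s + 65)^2

L{cos(8t)} = s/(s^2 + 64).
Multiplying by e^(t) shifts s → s - 1, so L{e^(t)*cos(8*t)} = (s - 1)/((s - 1)^2 + 64).
Then apply L{t·g(t)} = -d/ds[G(s)] with G(s) = (s - 1)/((s - 1)^2 + 64):
differentiating 1 time and applying the sign gives (s - 9)*(s + 7)/(s^2 - 2*s + 65)^2.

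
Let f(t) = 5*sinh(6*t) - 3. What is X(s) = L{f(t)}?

X(s) = 30/(s^2 - 36) - 3/s

Apply the Laplace transform termwise.
L{-3} = -3/s; (5)·[L{sinh(6t)} = 6/(s^2 - 36)].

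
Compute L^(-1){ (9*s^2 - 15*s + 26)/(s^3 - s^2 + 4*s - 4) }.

Factor the denominator: s^3 - s^2 + 4*s - 4 = (s - 1)*(s^2 + 4).
Partial fraction decomposition gives [4/(s - 1)] + [5*s/(s^2 + 4)] + [-10/(s^2 + 4)].
Invert each term: 4/(s - 1) ↔ 4e^(t); 5·s/(s^2 + 4) ↔ 5cos(2t); -5·2/(s^2 + 4) ↔ -5sin(2t).

4*exp(t) - 5*sin(2*t) + 5*cos(2*t)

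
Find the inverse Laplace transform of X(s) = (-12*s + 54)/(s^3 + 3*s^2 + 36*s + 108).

-sin(6*t) - 2*cos(6*t) + 2*exp(-3*t)

Factor the denominator: s^3 + 3*s^2 + 36*s + 108 = (s + 3)*(s^2 + 36).
Partial fraction decomposition gives [2/(s + 3)] + [-2*s/(s^2 + 36)] + [-6/(s^2 + 36)].
Invert each term: 2/(s + 3) ↔ 2e^(-3t); -2·s/(s^2 + 36) ↔ -2cos(6t); -1·6/(s^2 + 36) ↔ -sin(6t).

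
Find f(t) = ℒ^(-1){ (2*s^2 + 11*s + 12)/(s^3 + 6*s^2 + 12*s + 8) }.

Factor the denominator: s^3 + 6*s^2 + 12*s + 8 = (s + 2)^3.
Partial fraction decomposition gives [2/(s + 2)] + [3/(s + 2)^2] + [-2/(s + 2)^3].
Invert each term: 2/(s + 2) ↔ 2e^(-2t); 3/(s + 2)^2 ↔ 3t·e^(-2t); -2/(s + 2)^3 ↔ (-1)t^2·e^(-2t).

f(t) = -t^2*exp(-2*t) + 3*t*exp(-2*t) + 2*exp(-2*t)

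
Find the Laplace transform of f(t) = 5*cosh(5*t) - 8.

5*s/(s^2 - 25) - 8/s

By linearity of the Laplace transform, transform each term separately.
L{-8} = -8/s; (5)·[L{cosh(5t)} = s/(s^2 - 25)].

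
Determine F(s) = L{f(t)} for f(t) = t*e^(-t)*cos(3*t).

L{cos(3t)} = s/(s^2 + 9).
Multiplying by e^(-t) shifts s → s + 1, so L{e^(-t)*cos(3*t)} = (s + 1)/((s + 1)^2 + 9).
Then apply L{t·g(t)} = -d/ds[G(s)] with G(s) = (s + 1)/((s + 1)^2 + 9):
differentiating 1 time and applying the sign gives (s - 2)*(s + 4)/(s^2 + 2*s + 10)^2.

F(s) = (s - 2)*(s + 4)/(s^2 + 2*s + 10)^2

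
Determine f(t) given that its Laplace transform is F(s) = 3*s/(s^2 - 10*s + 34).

f(t) = 5*exp(5*t)*sin(3*t) + 3*exp(5*t)*cos(3*t)

Complete the square in the denominator: s^2 - 10*s + 34 = (s - 5)^2 + 3^2.
Split the numerator to match: 3*s = 3·(s - 5) + 5·3.
Invert each term: 3·(s - 5)/((s - 5)^2 + 9) ↔ 3e^(5t)cos(3t); 5·3/((s - 5)^2 + 9) ↔ 5e^(5t)sin(3t).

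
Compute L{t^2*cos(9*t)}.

L{cos(9t)} = s/(s^2 + 81).
Then apply L{t^2·g(t)} = (-1)^2 d^2/ds^2[G(s)] with G(s) = s/(s^2 + 81):
differentiating 2 times and applying the sign gives 2*s*(s^2 - 243)/(s^2 + 81)^3.

2*s*(s^2 - 243)/(s^2 + 81)^3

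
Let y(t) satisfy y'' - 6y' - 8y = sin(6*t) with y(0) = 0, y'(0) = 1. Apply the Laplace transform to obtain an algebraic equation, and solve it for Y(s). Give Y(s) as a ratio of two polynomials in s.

Take the Laplace transform of both sides.
The derivative rules (L{y''} = s^2 Y - s·y(0) - y'(0) and L{y'} = sY - y(0), with y(0) = 0, y'(0) = 1) turn the left side into (s^2 - 6*s - 8)Y - (1).
The right side is L{sin(6*t)} = 6/(s^2 + 36).
So (s^2 - 6*s - 8)Y = 6/(s^2 + 36) + (1).
Solve for Y(s) and write it as one ratio of polynomials.

Y(s) = (s^2 + 42)/(s^4 - 6*s^3 + 28*s^2 - 216*s - 288)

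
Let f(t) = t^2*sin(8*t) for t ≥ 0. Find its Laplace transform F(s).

F(s) = 16*(3*s^2 - 64)/(s^2 + 64)^3

L{sin(8t)} = 8/(s^2 + 64).
Then apply L{t^2·g(t)} = (-1)^2 d^2/ds^2[G(s)] with G(s) = 8/(s^2 + 64):
differentiating 2 times and applying the sign gives 16*(3*s^2 - 64)/(s^2 + 64)^3.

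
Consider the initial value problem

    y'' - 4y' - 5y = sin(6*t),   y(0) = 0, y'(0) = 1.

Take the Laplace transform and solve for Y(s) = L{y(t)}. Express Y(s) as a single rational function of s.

Laplace-transform each side.
Using L{y''} = s^2 Y - s·y(0) - y'(0) and L{y'} = sY - y(0), with y(0) = 0, y'(0) = 1, the left side becomes (s^2 - 4*s - 5)Y - (1).
The right side is L{sin(6*t)} = 6/(s^2 + 36).
So (s^2 - 4*s - 5)Y = 6/(s^2 + 36) + (1).
Isolate Y and clear denominators.

Y(s) = (s^2 + 42)/(s^4 - 4*s^3 + 31*s^2 - 144*s - 180)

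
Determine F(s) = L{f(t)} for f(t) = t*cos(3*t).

F(s) = (s - 3)*(s + 3)/(s^2 + 9)^2

L{cos(3t)} = s/(s^2 + 9).
Then apply L{t·g(t)} = -d/ds[G(s)] with G(s) = s/(s^2 + 9):
differentiating 1 time and applying the sign gives (s - 3)*(s + 3)/(s^2 + 9)^2.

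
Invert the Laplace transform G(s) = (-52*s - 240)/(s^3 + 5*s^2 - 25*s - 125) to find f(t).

f(t) = -2*t*exp(-5*t) - 5*exp(5*t) + 5*exp(-5*t)

Factor the denominator: s^3 + 5*s^2 - 25*s - 125 = (s - 5)*(s + 5)^2.
Partial fraction decomposition gives [5/(s + 5)] + [-2/(s + 5)^2] + [-5/(s - 5)].
Invert each term: 5/(s + 5) ↔ 5e^(-5t); -2/(s + 5)^2 ↔ -2t·e^(-5t); -5/(s - 5) ↔ -5e^(5t).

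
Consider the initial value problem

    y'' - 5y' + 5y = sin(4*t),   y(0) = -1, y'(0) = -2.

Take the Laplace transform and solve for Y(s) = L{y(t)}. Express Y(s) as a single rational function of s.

Take the Laplace transform of both sides.
Using L{y''} = s^2 Y - s·y(0) - y'(0) and L{y'} = sY - y(0), with y(0) = -1, y'(0) = -2, the left side becomes (s^2 - 5*s + 5)Y - (-s + 3).
The right side is L{sin(4*t)} = 4/(s^2 + 16).
So (s^2 - 5*s + 5)Y = 4/(s^2 + 16) + (-s + 3).
Solve for Y(s) and write it as one ratio of polynomials.

Y(s) = (-s^3 + 3*s^2 - 16*s + 52)/(s^4 - 5*s^3 + 21*s^2 - 80*s + 80)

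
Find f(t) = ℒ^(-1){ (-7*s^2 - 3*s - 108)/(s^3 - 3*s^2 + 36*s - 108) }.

Factor the denominator: s^3 - 3*s^2 + 36*s - 108 = (s - 3)*(s^2 + 36).
Partial fraction decomposition gives [-4/(s - 3)] + [-3*s/(s^2 + 36)] + [-12/(s^2 + 36)].
Invert each term: -4/(s - 3) ↔ -4e^(3t); -3·s/(s^2 + 36) ↔ -3cos(6t); -2·6/(s^2 + 36) ↔ -2sin(6t).

f(t) = -4*exp(3*t) - 2*sin(6*t) - 3*cos(6*t)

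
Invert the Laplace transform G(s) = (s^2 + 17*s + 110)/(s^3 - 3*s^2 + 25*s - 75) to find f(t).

f(t) = 5*exp(3*t) + sin(5*t) - 4*cos(5*t)

Factor the denominator: s^3 - 3*s^2 + 25*s - 75 = (s - 3)*(s^2 + 25).
Partial fraction decomposition gives [5/(s - 3)] + [-4*s/(s^2 + 25)] + [5/(s^2 + 25)].
Invert each term: 5/(s - 3) ↔ 5e^(3t); -4·s/(s^2 + 25) ↔ -4cos(5t); 1·5/(s^2 + 25) ↔ sin(5t).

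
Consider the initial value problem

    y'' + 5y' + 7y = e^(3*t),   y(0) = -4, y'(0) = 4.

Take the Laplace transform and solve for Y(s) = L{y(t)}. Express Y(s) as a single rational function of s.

Y(s) = (-4*s^2 - 4*s + 49)/(s^3 + 2*s^2 - 8*s - 21)

Laplace-transform each side.
The derivative rules (L{y''} = s^2 Y - s·y(0) - y'(0) and L{y'} = sY - y(0), with y(0) = -4, y'(0) = 4) turn the left side into (s^2 + 5*s + 7)Y - (-4*s - 16).
The right side is L{e^(3*t)} = 1/(s - 3).
So (s^2 + 5*s + 7)Y = 1/(s - 3) + (-4*s - 16).
Divide through and combine into a single rational function.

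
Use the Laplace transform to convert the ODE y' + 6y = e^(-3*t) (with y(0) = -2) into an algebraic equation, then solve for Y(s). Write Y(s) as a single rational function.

Y(s) = (-2*s - 5)/(s^2 + 9*s + 18)

Transform both sides with L{·}.
The derivative rules (L{y'} = sY - y(0) = sY - (-2)) turn the left side into (s + 6)Y - (-2).
The right side is L{e^(-3*t)} = 1/(s + 3).
So (s + 6)Y = 1/(s + 3) + (-2).
Solve for Y(s) and write it as one ratio of polynomials.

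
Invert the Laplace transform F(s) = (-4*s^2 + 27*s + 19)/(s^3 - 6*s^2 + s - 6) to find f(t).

Factor the denominator: s^3 - 6*s^2 + s - 6 = (s - 6)*(s^2 + 1).
Partial fraction decomposition gives [1/(s - 6)] + [-5*s/(s^2 + 1)] + [-3/(s^2 + 1)].
Invert each term: 1/(s - 6) ↔ e^(6t); -5·s/(s^2 + 1) ↔ -5cos(t); -3·1/(s^2 + 1) ↔ -3sin(t).

f(t) = exp(6*t) - 3*sin(t) - 5*cos(t)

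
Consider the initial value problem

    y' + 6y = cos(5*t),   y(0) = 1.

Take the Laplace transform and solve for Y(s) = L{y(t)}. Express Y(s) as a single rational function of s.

Y(s) = (s^2 + s + 25)/(s^3 + 6*s^2 + 25*s + 150)

Take the Laplace transform of both sides.
With L{y'} = sY - y(0) = sY - 1: the LHS transforms to (s + 6)Y - (1).
The right side is L{cos(5*t)} = s/(s^2 + 25).
So (s + 6)Y = s/(s^2 + 25) + (1).
Isolate Y and clear denominators.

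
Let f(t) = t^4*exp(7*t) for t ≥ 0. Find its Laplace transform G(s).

L{t^4} = 4!/s^5 = 24/s^5.
By the first shifting theorem, multiplying by e^(7t) replaces s with s - 7.

G(s) = 24/(s - 7)^5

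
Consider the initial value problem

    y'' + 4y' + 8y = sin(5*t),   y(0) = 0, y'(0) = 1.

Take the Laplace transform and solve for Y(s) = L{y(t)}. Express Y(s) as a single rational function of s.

Take the Laplace transform of both sides.
Using L{y''} = s^2 Y - s·y(0) - y'(0) and L{y'} = sY - y(0), with y(0) = 0, y'(0) = 1, the left side becomes (s^2 + 4*s + 8)Y - (1).
The right side is L{sin(5*t)} = 5/(s^2 + 25).
So (s^2 + 4*s + 8)Y = 5/(s^2 + 25) + (1).
Isolate Y and clear denominators.

Y(s) = (s^2 + 30)/(s^4 + 4*s^3 + 33*s^2 + 100*s + 200)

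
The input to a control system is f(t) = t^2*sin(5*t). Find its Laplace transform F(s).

F(s) = 10*(3*s^2 - 25)/(s^2 + 25)^3

L{sin(5t)} = 5/(s^2 + 25).
Then apply L{t^2·g(t)} = (-1)^2 d^2/ds^2[G(s)] with G(s) = 5/(s^2 + 25):
differentiating 2 times and applying the sign gives 10*(3*s^2 - 25)/(s^2 + 25)^3.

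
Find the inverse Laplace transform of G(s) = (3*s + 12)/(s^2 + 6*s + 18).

Complete the square in the denominator: s^2 + 6*s + 18 = (s + 3)^2 + 3^2.
Split the numerator to match: 3*s + 12 = 3·(s + 3) + 1·3.
Invert each term: 3·(s + 3)/((s + 3)^2 + 9) ↔ 3e^(-3t)cos(3t); 1·3/((s + 3)^2 + 9) ↔ e^(-3t)sin(3t).

exp(-3*t)*sin(3*t) + 3*exp(-3*t)*cos(3*t)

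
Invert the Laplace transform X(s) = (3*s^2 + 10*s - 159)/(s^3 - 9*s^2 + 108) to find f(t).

Factor the denominator: s^3 - 9*s^2 + 108 = (s - 6)^2*(s + 3).
Partial fraction decomposition gives [5/(s - 6)] + [(s - 6)^(-2)] + [-2/(s + 3)].
Invert each term: 5/(s - 6) ↔ 5e^(6t); 1/(s - 6)^2 ↔ t·e^(6t); -2/(s + 3) ↔ -2e^(-3t).

f(t) = t*exp(6*t) + 5*exp(6*t) - 2*exp(-3*t)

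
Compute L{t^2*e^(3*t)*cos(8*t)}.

L{cos(8t)} = s/(s^2 + 64).
Multiplying by e^(3t) shifts s → s - 3, so L{e^(3*t)*cos(8*t)} = (s - 3)/((s - 3)^2 + 64).
Then apply L{t^2·g(t)} = (-1)^2 d^2/ds^2[G(s)] with G(s) = (s - 3)/((s - 3)^2 + 64):
differentiating 2 times and applying the sign gives 2*(s - 3)*(s^2 - 6*s - 183)/(s^2 - 6*s + 73)^3.

2*(s - 3)*(s^2 - 6*s - 183)/(s^2 - 6*s + 73)^3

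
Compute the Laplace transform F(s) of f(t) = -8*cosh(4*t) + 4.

F(s) = -8*s/(s^2 - 16) + 4/s

Apply the Laplace transform termwise.
L{4} = 4/s; (-8)·[L{cosh(4t)} = s/(s^2 - 16)].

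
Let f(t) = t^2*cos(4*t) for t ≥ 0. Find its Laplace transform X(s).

L{cos(4t)} = s/(s^2 + 16).
Then apply L{t^2·g(t)} = (-1)^2 d^2/ds^2[G(s)] with G(s) = s/(s^2 + 16):
differentiating 2 times and applying the sign gives 2*s*(s^2 - 48)/(s^2 + 16)^3.

X(s) = 2*s*(s^2 - 48)/(s^2 + 16)^3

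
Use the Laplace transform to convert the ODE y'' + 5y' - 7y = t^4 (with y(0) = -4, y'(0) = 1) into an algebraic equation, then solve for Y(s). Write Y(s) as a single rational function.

Laplace-transform each side.
Using L{y''} = s^2 Y - s·y(0) - y'(0) and L{y'} = sY - y(0), with y(0) = -4, y'(0) = 1, the left side becomes (s^2 + 5*s - 7)Y - (-4*s - 19).
The right side is L{t^4} = 24/s^5.
So (s^2 + 5*s - 7)Y = 24/s^5 + (-4*s - 19).
Isolate Y and clear denominators.

Y(s) = (-4*s^6 - 19*s^5 + 24)/(s^7 + 5*s^6 - 7*s^5)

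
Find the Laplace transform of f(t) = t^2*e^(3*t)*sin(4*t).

L{sin(4t)} = 4/(s^2 + 16).
Multiplying by e^(3t) shifts s → s - 3, so L{e^(3*t)*sin(4*t)} = 4/((s - 3)^2 + 16).
Then apply L{t^2·g(t)} = (-1)^2 d^2/ds^2[G(s)] with G(s) = 4/((s - 3)^2 + 16):
differentiating 2 times and applying the sign gives 8*(3*s^2 - 18*s + 11)/(s^2 - 6*s + 25)^3.

8*(3*s^2 - 18*s + 11)/(s^2 - 6*s + 25)^3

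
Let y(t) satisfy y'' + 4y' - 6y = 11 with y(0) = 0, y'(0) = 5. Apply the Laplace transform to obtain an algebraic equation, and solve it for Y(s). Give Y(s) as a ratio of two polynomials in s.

Take the Laplace transform of both sides.
With L{y''} = s^2 Y - s·y(0) - y'(0) and L{y'} = sY - y(0), with y(0) = 0, y'(0) = 5: the LHS transforms to (s^2 + 4*s - 6)Y - (5).
The right side is L{11} = 11/s.
So (s^2 + 4*s - 6)Y = 11/s + (5).
Divide through and combine into a single rational function.

Y(s) = (5*s + 11)/(s^3 + 4*s^2 - 6*s)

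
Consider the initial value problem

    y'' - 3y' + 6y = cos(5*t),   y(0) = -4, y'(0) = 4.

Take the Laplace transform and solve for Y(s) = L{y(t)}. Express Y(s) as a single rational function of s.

Laplace-transform each side.
Using L{y''} = s^2 Y - s·y(0) - y'(0) and L{y'} = sY - y(0), with y(0) = -4, y'(0) = 4, the left side becomes (s^2 - 3*s + 6)Y - (-4*s + 16).
The right side is L{cos(5*t)} = s/(s^2 + 25).
So (s^2 - 3*s + 6)Y = s/(s^2 + 25) + (-4*s + 16).
Isolate Y and clear denominators.

Y(s) = (-4*s^3 + 16*s^2 - 99*s + 400)/(s^4 - 3*s^3 + 31*s^2 - 75*s + 150)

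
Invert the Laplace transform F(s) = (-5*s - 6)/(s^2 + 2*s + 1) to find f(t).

Factor the denominator: s^2 + 2*s + 1 = (s + 1)^2.
Partial fraction decomposition gives [-5/(s + 1)] + [-1/(s + 1)^2].
Invert each term: -5/(s + 1) ↔ -5e^(-t); -1/(s + 1)^2 ↔ -t·e^(-t).

f(t) = -t*exp(-t) - 5*exp(-t)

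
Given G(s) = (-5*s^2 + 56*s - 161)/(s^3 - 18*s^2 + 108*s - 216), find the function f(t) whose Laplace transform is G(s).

Factor the denominator: s^3 - 18*s^2 + 108*s - 216 = (s - 6)^3.
Partial fraction decomposition gives [-5/(s - 6)] + [-4/(s - 6)^2] + [-5/(s - 6)^3].
Invert each term: -5/(s - 6) ↔ -5e^(6t); -4/(s - 6)^2 ↔ -4t·e^(6t); -5/(s - 6)^3 ↔ (-5/2)t^2·e^(6t).

f(t) = -5*t^2*exp(6*t)/2 - 4*t*exp(6*t) - 5*exp(6*t)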